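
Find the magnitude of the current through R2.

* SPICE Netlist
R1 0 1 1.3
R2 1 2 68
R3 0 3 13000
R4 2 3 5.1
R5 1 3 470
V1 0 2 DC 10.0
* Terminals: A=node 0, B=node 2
Nodal analysis, taking node 2 as the 0 V reference.
Source V1 fixes V_0 = 10 V.
KCL at each unknown node (sum of currents leaving = 0; resistances in Ω):
  Node 1: (V_1 - 10)/1.3 + (V_1 - 0)/68 + (V_1 - V_3)/470 = 0
  Node 3: (V_3 - 10)/13000 + (V_3 - 0)/5.1 + (V_3 - V_1)/470 = 0
Collecting terms (coefficients in siemens):
  0.7861·V_1 - 0.002128·V_3 = 7.692
  0.1983·V_3 - 0.002128·V_1 = 0.0007692
Determinant D = (0.7861)(0.1983) - (-0.002128)(-0.002128) = 0.1559
V_1 = [(7.692)(0.1983) - (-0.002128)(0.0007692)]/D = 9.786 V
V_3 = [(0.7861)(0.0007692) - (7.692)(-0.002128)]/D = 0.1089 V
I_R2 = (V_1 - V_2)/R2 = (9.786 - 0)/68 = 0.1439 A
|I_R2| = 0.1439 A

Final answer: |I_R2| = 0.1439 A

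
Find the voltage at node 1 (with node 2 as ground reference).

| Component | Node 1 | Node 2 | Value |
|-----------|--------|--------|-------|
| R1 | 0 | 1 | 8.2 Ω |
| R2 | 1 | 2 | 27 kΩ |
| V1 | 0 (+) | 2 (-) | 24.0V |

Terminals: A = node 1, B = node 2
Nodal analysis, taking node 2 as the 0 V reference.
Source V1 fixes V_0 = 24 V.
KCL at each unknown node (sum of currents leaving = 0; resistances in Ω):
  Node 1: (V_1 - 24)/8.2 + (V_1 - 0)/27000 = 0
Collecting terms: 0.122 × V_1 = 2.927  =>  V_1 = 23.99 V
The requested potential is V_1 = 23.99 V.

Final answer: V_1 = 23.99 V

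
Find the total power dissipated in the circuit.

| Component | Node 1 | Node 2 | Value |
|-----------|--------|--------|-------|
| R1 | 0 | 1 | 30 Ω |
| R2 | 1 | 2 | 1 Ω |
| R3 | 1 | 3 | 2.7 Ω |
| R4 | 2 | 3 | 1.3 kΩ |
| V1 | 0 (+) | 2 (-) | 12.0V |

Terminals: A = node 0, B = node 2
Nodal analysis, taking node 2 as the 0 V reference.
Source V1 fixes V_0 = 12 V.
KCL at each unknown node (sum of currents leaving = 0; resistances in Ω):
  Node 1: (V_1 - 12)/30 + (V_1 - 0)/1 + (V_1 - V_3)/2.7 = 0
  Node 3: (V_3 - V_1)/2.7 + (V_3 - 0)/1300 = 0
Collecting terms (coefficients in siemens):
  1.404·V_1 - 0.3704·V_3 = 0.4
  0.3711·V_3 - 0.3704·V_1 = 0
Determinant D = (1.404)(0.3711) - (-0.3704)(-0.3704) = 0.3838
V_1 = [(0.4)(0.3711) - (-0.3704)(0)]/D = 0.3868 V
V_3 = [(1.404)(0) - (0.4)(-0.3704)]/D = 0.386 V
Power in each resistor, P = (ΔV)²/R:
  P_R1 = (12 - 0.3868)²/30 = 4.496 W
  P_R2 = (0.3868 - 0)²/1 = 0.1496 W
  P_R3 = (0.3868 - 0.386)²/2.7 = 0.0000002381 W
  P_R4 = (0 - 0.386)²/1300 = 0.0001146 W
P_total = P_R1 + P_R2 + P_R3 + P_R4 = 4.645 W

Final answer: 4.645 W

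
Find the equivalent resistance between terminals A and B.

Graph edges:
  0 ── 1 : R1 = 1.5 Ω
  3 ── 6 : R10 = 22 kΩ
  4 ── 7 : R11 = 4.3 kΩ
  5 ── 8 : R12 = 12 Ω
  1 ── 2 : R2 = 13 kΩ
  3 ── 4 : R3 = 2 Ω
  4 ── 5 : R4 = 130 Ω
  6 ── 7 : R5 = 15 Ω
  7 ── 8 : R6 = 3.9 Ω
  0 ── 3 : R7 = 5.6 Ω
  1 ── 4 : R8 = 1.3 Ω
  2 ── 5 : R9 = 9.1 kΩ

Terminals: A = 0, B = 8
The network is not a plain series/parallel combination. Inject a 1 A test current into terminal A (node 0) and return it from terminal B (node 8); then R_eq = V_A / (1 A).
Nodal analysis, taking node 8 as the 0 V reference.
Current source I_test pushes 1 A into node 0 and draws it out of node 8.
KCL at each unknown node (sum of currents leaving = 0; resistances in Ω):
  Node 0: (V_0 - V_1)/1.5 + (V_0 - V_3)/5.6 - 1 = 0
  Node 1: (V_1 - V_0)/1.5 + (V_1 - V_2)/13000 + (V_1 - V_4)/1.3 = 0
  Node 2: (V_2 - V_1)/13000 + (V_2 - V_5)/9100 = 0
  Node 3: (V_3 - V_0)/5.6 + (V_3 - V_4)/2 + (V_3 - V_6)/22000 = 0
  Node 4: (V_4 - V_1)/1.3 + (V_4 - V_3)/2 + (V_4 - V_5)/130 + (V_4 - V_7)/4300 = 0
  Node 5: (V_5 - V_2)/9100 + (V_5 - V_4)/130 + (V_5 - 0)/12 = 0
  Node 6: (V_6 - V_3)/22000 + (V_6 - V_7)/15 = 0
  Node 7: (V_7 - V_4)/4300 + (V_7 - V_6)/15 + (V_7 - 0)/3.9 = 0
Collecting terms (coefficients in siemens):
  0.8452·V_0 - 0.6667·V_1 - 0.1786·V_3 = 1
  1.436·V_1 - 0.6667·V_0 - 0.00007692·V_2 - 0.7692·V_4 = 0
  0.0001868·V_2 - 0.00007692·V_1 - 0.0001099·V_5 = 0
  0.6786·V_3 - 0.1786·V_0 - 0.5·V_4 - 0.00004545·V_6 = 0
  1.277·V_4 - 0.7692·V_1 - 0.5·V_3 - 0.007692·V_5 - 0.0002326·V_7 = 0
  0.09114·V_5 - 0.0001099·V_2 - 0.007692·V_4 = 0
  0.06671·V_6 - 0.00004545·V_3 - 0.06667·V_7 = 0
  0.3233·V_7 - 0.0002326·V_4 - 0.06667·V_6 = 0
Solving these 8 simultaneous equations (Gaussian elimination) gives:
  V_0 = 137.9 V, V_1 = 136.8 V, V_2 = 63.14 V, V_3 = 136.4 V
  V_4 = 135.9 V, V_5 = 11.55 V, V_6 = 0.2401 V, V_7 = 0.1473 V
R_eq = V_0 / 1 A = 137.9 Ω

Final answer: 137.9 Ω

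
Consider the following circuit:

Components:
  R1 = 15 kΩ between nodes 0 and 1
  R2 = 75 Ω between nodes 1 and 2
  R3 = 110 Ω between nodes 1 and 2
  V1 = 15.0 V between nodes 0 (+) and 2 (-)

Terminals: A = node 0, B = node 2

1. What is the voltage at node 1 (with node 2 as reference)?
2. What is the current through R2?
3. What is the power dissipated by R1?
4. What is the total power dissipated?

Nodal analysis, taking node 2 as the 0 V reference.
Source V1 fixes V_0 = 15 V.
KCL at each unknown node (sum of currents leaving = 0; resistances in Ω):
  Node 1: (V_1 - 15)/15000 + (V_1 - 0)/75 + (V_1 - 0)/110 = 0
Collecting terms: 0.02249 × V_1 = 0.001  =>  V_1 = 0.04446 V
Part 1:
  Read off the nodal solution: V_1 = 0.04446 V
Part 2:
  I_R2 = (V_1 - V_2)/R2 = (0.04446 - 0)/75 = 0.0005928 A
  Magnitude: I_R2 = 0.0005928 A
Part 3:
  I_R1 = (V_0 - V_1)/R1 = (15 - 0.04446)/15000 = 0.000997 A
  P_R1 = I_R1² × R1 = (0.000997)² × 15000 = 0.01491 W
Part 4:
  Power in each resistor, P = (ΔV)²/R:
    P_R1 = (15 - 0.04446)²/15000 = 0.01491 W
    P_R2 = (0.04446 - 0)²/75 = 0.00002636 W
    P_R3 = (0.04446 - 0)²/110 = 0.00001797 W
  P_total = P_R1 + P_R2 + P_R3 = 0.01496 W

Final answers:
1. V_1 = 0.04446 V
2. I_R2 = 0.0005928 A
3. P_R1 = 0.01491 W
4. P_total = 0.01496 W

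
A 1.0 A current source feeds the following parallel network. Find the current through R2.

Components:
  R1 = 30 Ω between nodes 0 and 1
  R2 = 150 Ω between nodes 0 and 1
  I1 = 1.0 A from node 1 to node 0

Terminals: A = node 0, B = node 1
All resistors sit directly between nodes 0 and 1, so they are in parallel and share one voltage V; the full source current 1 A splits among them.
1/R_par = 1/30 + 1/150 = 0.04 S  =>  R_par = 25 Ω
V = I × R_par = 1 × 25 = 25 V
I_R2 = V/R2 = 25/150 = 0.1667 A

Final answer: 0.1667 A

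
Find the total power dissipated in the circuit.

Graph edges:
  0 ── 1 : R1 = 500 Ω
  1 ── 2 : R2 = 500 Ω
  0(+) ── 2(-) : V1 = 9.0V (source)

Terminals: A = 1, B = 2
Nodal analysis, taking node 2 as the 0 V reference.
Source V1 fixes V_0 = 9 V.
KCL at each unknown node (sum of currents leaving = 0; resistances in Ω):
  Node 1: (V_1 - 9)/500 + (V_1 - 0)/500 = 0
Collecting terms: 0.004 × V_1 = 0.018  =>  V_1 = 4.5 V
Power in each resistor, P = (ΔV)²/R:
  P_R1 = (9 - 4.5)²/500 = 0.0405 W
  P_R2 = (4.5 - 0)²/500 = 0.0405 W
P_total = P_R1 + P_R2 = 0.081 W

Final answer: 0.081 W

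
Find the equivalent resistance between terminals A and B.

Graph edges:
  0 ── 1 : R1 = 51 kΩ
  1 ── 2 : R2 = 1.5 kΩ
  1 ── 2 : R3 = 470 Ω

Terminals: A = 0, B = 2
Reduce the network between node 0 (A) and node 2 (B) by series/parallel combination:
  Rp1 = R2 ‖ R3 (parallel, both between nodes 1 and 2) = 1/(1/1500 + 1/470) = 357.9 Ω
  Rs1 = R1 + Rp1 (series, joined only at node 1) = 51000 + 357.9 = 51360 Ω
R_eq = 51.36 kΩ

Final answer: 51.36 kΩ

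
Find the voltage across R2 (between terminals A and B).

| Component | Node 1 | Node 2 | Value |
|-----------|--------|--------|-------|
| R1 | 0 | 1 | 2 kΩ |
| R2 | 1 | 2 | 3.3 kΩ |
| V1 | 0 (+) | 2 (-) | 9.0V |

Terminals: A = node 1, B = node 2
R1 and R2 are in series across V1 (node 0 → node 1 → node 2), and the output A–B is taken across R2, so this is a voltage divider.
Series current: I = V1/(R1 + R2) = 9/(2000 + 3300) = 9/5300 = 0.001698 A
V_R2 = I × R2 = V1 × R2/(R1 + R2) = 9 × 3300/5300 = 5.604 V

Final answer: 5.604 V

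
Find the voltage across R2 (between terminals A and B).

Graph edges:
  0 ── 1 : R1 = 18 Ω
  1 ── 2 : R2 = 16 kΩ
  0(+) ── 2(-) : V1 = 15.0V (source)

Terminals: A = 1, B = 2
R1 and R2 are in series across V1 (node 0 → node 1 → node 2), and the output A–B is taken across R2, so this is a voltage divider.
Series current: I = V1/(R1 + R2) = 15/(18 + 16000) = 15/16020 = 0.0009364 A
V_R2 = I × R2 = V1 × R2/(R1 + R2) = 15 × 16000/16020 = 14.98 V

Final answer: 14.98 V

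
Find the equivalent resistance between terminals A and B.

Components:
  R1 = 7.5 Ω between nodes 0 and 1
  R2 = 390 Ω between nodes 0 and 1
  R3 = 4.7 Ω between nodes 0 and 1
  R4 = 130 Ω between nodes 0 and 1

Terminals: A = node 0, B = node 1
Reduce the network between node 0 (A) and node 1 (B) by series/parallel combination:
  Rp1 = R1 ‖ R2 ‖ R3 ‖ R4 (parallel, all between nodes 0 and 1) = 1/(1/7.5 + 1/390 + 1/4.7 + 1/130) = 2.806 Ω
R_eq = 2.806 Ω

Final answer: 2.806 Ω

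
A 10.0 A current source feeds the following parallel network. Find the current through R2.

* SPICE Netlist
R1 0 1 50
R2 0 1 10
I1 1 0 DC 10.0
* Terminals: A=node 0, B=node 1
All resistors sit directly between nodes 0 and 1, so they are in parallel and share one voltage V; the full source current 10 A splits among them.
1/R_par = 1/50 + 1/10 = 0.12 S  =>  R_par = 8.333 Ω
V = I × R_par = 10 × 8.333 = 83.33 V
I_R2 = V/R2 = 83.33/10 = 8.333 A

Final answer: 8.333 A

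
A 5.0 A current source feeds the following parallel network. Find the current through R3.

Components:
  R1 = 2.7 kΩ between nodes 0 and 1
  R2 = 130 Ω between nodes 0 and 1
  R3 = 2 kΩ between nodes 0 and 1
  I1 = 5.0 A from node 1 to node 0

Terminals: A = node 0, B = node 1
All resistors sit directly between nodes 0 and 1, so they are in parallel and share one voltage V; the full source current 5 A splits among them.
1/R_par = 1/2700 + 1/130 + 1/2000 = 0.008563 S  =>  R_par = 116.8 Ω
V = I × R_par = 5 × 116.8 = 583.9 V
I_R3 = V/R3 = 583.9/2000 = 0.292 A

Final answer: 0.292 A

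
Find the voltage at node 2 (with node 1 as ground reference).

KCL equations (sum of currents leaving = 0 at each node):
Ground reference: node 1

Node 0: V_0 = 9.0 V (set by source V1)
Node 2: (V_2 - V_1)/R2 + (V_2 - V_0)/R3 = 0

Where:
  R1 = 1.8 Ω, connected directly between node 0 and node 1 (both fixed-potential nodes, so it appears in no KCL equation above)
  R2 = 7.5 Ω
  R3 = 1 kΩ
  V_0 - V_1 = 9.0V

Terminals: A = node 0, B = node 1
Nodal analysis, taking node 1 as the 0 V reference.
Source V1 fixes V_0 = 9 V.
KCL at each unknown node (sum of currents leaving = 0; resistances in Ω):
  Node 2: (V_2 - 0)/7.5 + (V_2 - 9)/1000 = 0
Collecting terms: 0.1343 × V_2 = 0.009  =>  V_2 = 0.067 V
The requested potential is V_2 = 0.067 V.

Final answer: V_2 = 0.067 V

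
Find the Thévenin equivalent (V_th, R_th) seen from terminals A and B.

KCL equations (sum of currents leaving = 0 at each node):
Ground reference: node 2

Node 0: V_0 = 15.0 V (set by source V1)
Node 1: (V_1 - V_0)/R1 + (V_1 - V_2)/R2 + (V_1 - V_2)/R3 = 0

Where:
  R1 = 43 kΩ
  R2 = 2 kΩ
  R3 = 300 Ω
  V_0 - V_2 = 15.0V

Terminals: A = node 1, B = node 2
Step 1 — V_th is the open-circuit voltage V_A - V_B (nothing connected across the terminals).
Nodal analysis, taking node 2 as the 0 V reference.
Source V1 fixes V_0 = 15 V.
KCL at each unknown node (sum of currents leaving = 0; resistances in Ω):
  Node 1: (V_1 - 15)/43000 + (V_1 - 0)/2000 + (V_1 - 0)/300 = 0
Collecting terms: 0.003857 × V_1 = 0.0003488  =>  V_1 = 0.09045 V
V_th = V_1 - V_2 = 0.09045 - 0 = 0.09045 V
Step 2 — R_th: zero the source — replace V1 by a short circuit (node 2 merges into node 0) — and find the resistance seen between A (node 1) and B (node 0).
Reduce the network between node 1 (A) and node 0 (B) by series/parallel combination:
  Rp1 = R1 ‖ R2 ‖ R3 (parallel, all between nodes 0 and 1) = 1/(1/43000 + 1/2000 + 1/300) = 259.3 Ω
R_th = 259.3 Ω

Final answer: V_th = 0.09045 V, R_th = 259.3 Ω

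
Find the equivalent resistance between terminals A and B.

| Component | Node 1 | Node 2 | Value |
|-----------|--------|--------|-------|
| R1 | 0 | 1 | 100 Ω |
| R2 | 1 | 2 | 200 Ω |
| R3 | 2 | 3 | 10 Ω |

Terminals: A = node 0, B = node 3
Reduce the network between node 0 (A) and node 3 (B) by series/parallel combination:
  Rs1 = R1 + R2 (series, joined only at node 1) = 100 + 200 = 300 Ω
  Rs2 = R3 + Rs1 (series, joined only at node 2) = 10 + 300 = 310 Ω
R_eq = 310 Ω

Final answer: 310 Ω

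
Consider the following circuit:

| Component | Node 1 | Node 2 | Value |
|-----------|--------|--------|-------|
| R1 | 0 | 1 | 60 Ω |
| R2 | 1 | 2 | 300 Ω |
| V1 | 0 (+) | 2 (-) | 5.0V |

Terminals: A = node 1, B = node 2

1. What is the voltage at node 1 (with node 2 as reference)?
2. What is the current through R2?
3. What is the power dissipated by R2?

Nodal analysis, taking node 2 as the 0 V reference.
Source V1 fixes V_0 = 5 V.
KCL at each unknown node (sum of currents leaving = 0; resistances in Ω):
  Node 1: (V_1 - 5)/60 + (V_1 - 0)/300 = 0
Collecting terms: 0.02 × V_1 = 0.08333  =>  V_1 = 4.167 V
Part 1:
  Read off the nodal solution: V_1 = 4.167 V
Part 2:
  I_R2 = (V_1 - V_2)/R2 = (4.167 - 0)/300 = 0.01389 A
  Magnitude: I_R2 = 0.01389 A
Part 3:
  I_R2 = (V_1 - V_2)/R2 = (4.167 - 0)/300 = 0.01389 A
  P_R2 = I_R2² × R2 = (0.01389)² × 300 = 0.05787 W

Final answers:
1. V_1 = 4.167 V
2. I_R2 = 0.01389 A
3. P_R2 = 0.05787 W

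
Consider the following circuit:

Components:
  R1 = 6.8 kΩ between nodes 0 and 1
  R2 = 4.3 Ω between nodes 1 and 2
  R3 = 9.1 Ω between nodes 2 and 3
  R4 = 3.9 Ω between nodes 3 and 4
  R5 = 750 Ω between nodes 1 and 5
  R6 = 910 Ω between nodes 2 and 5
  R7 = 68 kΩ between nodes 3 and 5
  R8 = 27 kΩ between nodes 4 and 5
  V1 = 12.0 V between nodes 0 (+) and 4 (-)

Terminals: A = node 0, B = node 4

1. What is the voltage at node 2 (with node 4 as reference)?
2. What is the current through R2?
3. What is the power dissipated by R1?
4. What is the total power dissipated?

Nodal analysis, taking node 4 as the 0 V reference.
Source V1 fixes V_0 = 12 V.
KCL at each unknown node (sum of currents leaving = 0; resistances in Ω):
  Node 1: (V_1 - 12)/6800 + (V_1 - V_2)/4.3 + (V_1 - V_5)/750 = 0
  Node 2: (V_2 - V_1)/4.3 + (V_2 - V_3)/9.1 + (V_2 - V_5)/910 = 0
  Node 3: (V_3 - V_2)/9.1 + (V_3 - 0)/3.9 + (V_3 - V_5)/68000 = 0
  Node 5: (V_5 - V_1)/750 + (V_5 - V_2)/910 + (V_5 - V_3)/68000 + (V_5 - 0)/27000 = 0
Collecting terms (coefficients in siemens):
  0.234·V_1 - 0.2326·V_2 - 0.001333·V_5 = 0.001765
  0.3435·V_2 - 0.2326·V_1 - 0.1099·V_3 - 0.001099·V_5 = 0
  0.3663·V_3 - 0.1099·V_2 - 0.00001471·V_5 = 0
  0.002484·V_5 - 0.001333·V_1 - 0.001099·V_2 - 0.00001471·V_3 = 0
Solving these 4 simultaneous equations (Gaussian elimination) gives:
  V_1 = 0.03041 V, V_2 = 0.02287 V, V_3 = 0.006861 V, V_5 = 0.02648 V
Part 1:
  Read off the nodal solution: V_2 = 0.02287 V
Part 2:
  I_R2 = (V_1 - V_2)/R2 = (0.03041 - 0.02287)/4.3 = 0.001755 A
  Magnitude: I_R2 = 0.001755 A
Part 3:
  I_R1 = (V_0 - V_1)/R1 = (12 - 0.03041)/6800 = 0.00176 A
  P_R1 = I_R1² × R1 = (0.00176)² × 6800 = 0.02107 W
Part 4:
  Power in each resistor, P = (ΔV)²/R:
    P_R1 = (12 - 0.03041)²/6800 = 0.02107 W
    P_R2 = (0.03041 - 0.02287)²/4.3 = 0.00001324 W
    P_R3 = (0.02287 - 0.006861)²/9.1 = 0.00002815 W
    P_R4 = (0.006861 - 0)²/3.9 = 0.00001207 W
    P_R5 = (0.03041 - 0.02648)²/750 = 0.00000002061 W
    P_R6 = (0.02287 - 0.02648)²/910 = 0.00000001436 W
    P_R7 = (0.006861 - 0.02648)²/68000 = 0.000000005662 W
    P_R8 = (0 - 0.02648)²/27000 = 0.00000002598 W
  P_total = P_R1 + P_R2 + P_R3 + P_R4 + P_R5 + P_R6 + P_R7 + P_R8 = 0.02112 W

Final answers:
1. V_2 = 0.02287 V
2. I_R2 = 0.001755 A
3. P_R1 = 0.02107 W
4. P_total = 0.02112 W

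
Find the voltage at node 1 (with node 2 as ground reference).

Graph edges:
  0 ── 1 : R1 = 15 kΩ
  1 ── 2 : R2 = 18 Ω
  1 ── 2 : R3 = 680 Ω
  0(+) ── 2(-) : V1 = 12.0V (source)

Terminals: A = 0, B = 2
Nodal analysis, taking node 2 as the 0 V reference.
Source V1 fixes V_0 = 12 V.
KCL at each unknown node (sum of currents leaving = 0; resistances in Ω):
  Node 1: (V_1 - 12)/15000 + (V_1 - 0)/18 + (V_1 - 0)/680 = 0
Collecting terms: 0.05709 × V_1 = 0.0008  =>  V_1 = 0.01401 V
The requested potential is V_1 = 0.01401 V.

Final answer: V_1 = 0.01401 V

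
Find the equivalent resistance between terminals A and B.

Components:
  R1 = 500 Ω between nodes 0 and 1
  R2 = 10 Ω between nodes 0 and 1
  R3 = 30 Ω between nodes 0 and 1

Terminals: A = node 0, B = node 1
Reduce the network between node 0 (A) and node 1 (B) by series/parallel combination:
  Rp1 = R1 ‖ R2 ‖ R3 (parallel, all between nodes 0 and 1) = 1/(1/500 + 1/10 + 1/30) = 7.389 Ω
R_eq = 7.389 Ω

Final answer: 7.389 Ω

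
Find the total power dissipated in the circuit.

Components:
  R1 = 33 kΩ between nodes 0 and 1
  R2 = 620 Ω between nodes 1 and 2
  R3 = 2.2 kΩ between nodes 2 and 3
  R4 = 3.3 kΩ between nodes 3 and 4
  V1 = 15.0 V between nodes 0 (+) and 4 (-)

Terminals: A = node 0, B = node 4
Nodal analysis, taking node 4 as the 0 V reference.
Source V1 fixes V_0 = 15 V.
KCL at each unknown node (sum of currents leaving = 0; resistances in Ω):
  Node 1: (V_1 - 15)/33000 + (V_1 - V_2)/620 = 0
  Node 2: (V_2 - V_1)/620 + (V_2 - V_3)/2200 = 0
  Node 3: (V_3 - V_2)/2200 + (V_3 - 0)/3300 = 0
Collecting terms (coefficients in siemens):
  0.001643·V_1 - 0.001613·V_2 = 0.0004545
  0.002067·V_2 - 0.001613·V_1 - 0.0004545·V_3 = 0
  0.0007576·V_3 - 0.0004545·V_2 = 0
Solving these 3 simultaneous equations (Gaussian elimination) gives:
  V_1 = 2.347 V, V_2 = 2.109 V, V_3 = 1.265 V
Power in each resistor, P = (ΔV)²/R:
  P_R1 = (15 - 2.347)²/33000 = 0.004852 W
  P_R2 = (2.347 - 2.109)²/620 = 0.00009115 W
  P_R3 = (2.109 - 1.265)²/2200 = 0.0003235 W
  P_R4 = (1.265 - 0)²/3300 = 0.0004852 W
P_total = P_R1 + P_R2 + P_R3 + P_R4 = 0.005752 W

Final answer: 0.005752 W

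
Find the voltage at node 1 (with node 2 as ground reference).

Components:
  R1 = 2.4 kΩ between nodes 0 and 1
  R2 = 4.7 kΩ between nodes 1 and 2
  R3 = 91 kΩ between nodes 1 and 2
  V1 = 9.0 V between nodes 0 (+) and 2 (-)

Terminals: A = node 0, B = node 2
Nodal analysis, taking node 2 as the 0 V reference.
Source V1 fixes V_0 = 9 V.
KCL at each unknown node (sum of currents leaving = 0; resistances in Ω):
  Node 1: (V_1 - 9)/2400 + (V_1 - 0)/4700 + (V_1 - 0)/91000 = 0
Collecting terms: 0.0006404 × V_1 = 0.00375  =>  V_1 = 5.856 V
The requested potential is V_1 = 5.856 V.

Final answer: V_1 = 5.856 V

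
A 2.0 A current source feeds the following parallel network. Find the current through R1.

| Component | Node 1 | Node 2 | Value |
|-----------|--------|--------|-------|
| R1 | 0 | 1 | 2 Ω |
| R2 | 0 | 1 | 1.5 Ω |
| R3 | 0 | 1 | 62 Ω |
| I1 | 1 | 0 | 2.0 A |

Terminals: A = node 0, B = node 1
All resistors sit directly between nodes 0 and 1, so they are in parallel and share one voltage V; the full source current 2 A splits among them.
1/R_par = 1/2 + 1/1.5 + 1/62 = 1.183 S  =>  R_par = 0.8455 Ω
V = I × R_par = 2 × 0.8455 = 1.691 V
I_R1 = V/R1 = 1.691/2 = 0.8455 A

Final answer: 0.8455 A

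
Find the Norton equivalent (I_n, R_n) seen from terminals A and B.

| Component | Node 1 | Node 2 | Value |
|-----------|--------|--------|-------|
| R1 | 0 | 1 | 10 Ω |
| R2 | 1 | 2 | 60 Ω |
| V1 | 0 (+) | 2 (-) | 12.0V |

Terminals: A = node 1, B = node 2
Find the Thévenin equivalent first; then I_n = V_th/R_th and R_n = R_th.
Step 1 — V_th is the open-circuit voltage V_A - V_B (nothing connected across the terminals).
Nodal analysis, taking node 2 as the 0 V reference.
Source V1 fixes V_0 = 12 V.
KCL at each unknown node (sum of currents leaving = 0; resistances in Ω):
  Node 1: (V_1 - 12)/10 + (V_1 - 0)/60 = 0
Collecting terms: 0.1167 × V_1 = 1.2  =>  V_1 = 10.29 V
V_th = V_1 - V_2 = 10.29 - 0 = 10.29 V
Step 2 — R_th: zero the source — replace V1 by a short circuit (node 2 merges into node 0) — and find the resistance seen between A (node 1) and B (node 0).
Reduce the network between node 1 (A) and node 0 (B) by series/parallel combination:
  Rp1 = R1 ‖ R2 (parallel, both between nodes 0 and 1) = 1/(1/10 + 1/60) = 8.571 Ω
R_th = 8.571 Ω
I_n = V_th/R_th = 10.29/8.571 = 1.2 A, and R_n = R_th = 8.571 Ω

Final answer: I_n = 1.2 A, R_n = 8.571 Ω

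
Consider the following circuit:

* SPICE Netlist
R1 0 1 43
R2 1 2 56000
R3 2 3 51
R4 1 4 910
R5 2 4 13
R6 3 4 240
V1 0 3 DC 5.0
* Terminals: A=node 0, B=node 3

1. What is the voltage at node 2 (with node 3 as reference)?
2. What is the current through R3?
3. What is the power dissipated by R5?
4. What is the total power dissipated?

Nodal analysis, taking node 3 as the 0 V reference.
Source V1 fixes V_0 = 5 V.
KCL at each unknown node (sum of currents leaving = 0; resistances in Ω):
  Node 1: (V_1 - 5)/43 + (V_1 - V_2)/56000 + (V_1 - V_4)/910 = 0
  Node 2: (V_2 - V_1)/56000 + (V_2 - 0)/51 + (V_2 - V_4)/13 = 0
  Node 4: (V_4 - V_1)/910 + (V_4 - V_2)/13 + (V_4 - 0)/240 = 0
Collecting terms (coefficients in siemens):
  0.02437·V_1 - 0.00001786·V_2 - 0.001099·V_4 = 0.1163
  0.09655·V_2 - 0.00001786·V_1 - 0.07692·V_4 = 0
  0.08219·V_4 - 0.001099·V_1 - 0.07692·V_2 = 0
Solving these 3 simultaneous equations (Gaussian elimination) gives:
  V_1 = 4.783 V, V_2 = 0.2038 V, V_4 = 0.2547 V
Part 1:
  Read off the nodal solution: V_2 = 0.2038 V
Part 2:
  I_R3 = (V_2 - V_3)/R3 = (0.2038 - 0)/51 = 0.003996 A
  Magnitude: I_R3 = 0.003996 A
Part 3:
  I_R5 = (V_2 - V_4)/R5 = (0.2038 - 0.2547)/13 = -0.003914 A
  P_R5 = I_R5² × R5 = (-0.003914)² × 13 = 0.0001992 W
Part 4:
  Power in each resistor, P = (ΔV)²/R:
    P_R1 = (5 - 4.783)²/43 = 0.0011 W
    P_R2 = (4.783 - 0.2038)²/56000 = 0.0003744 W
    P_R3 = (0.2038 - 0)²/51 = 0.0008144 W
    P_R4 = (4.783 - 0.2547)²/910 = 0.02253 W
    P_R5 = (0.2038 - 0.2547)²/13 = 0.0001992 W
    P_R6 = (0 - 0.2547)²/240 = 0.0002703 W
  P_total = P_R1 + P_R2 + P_R3 + P_R4 + P_R5 + P_R6 = 0.02529 W

Final answers:
1. V_2 = 0.2038 V
2. I_R3 = 0.003996 A
3. P_R5 = 0.0001992 W
4. P_total = 0.02529 W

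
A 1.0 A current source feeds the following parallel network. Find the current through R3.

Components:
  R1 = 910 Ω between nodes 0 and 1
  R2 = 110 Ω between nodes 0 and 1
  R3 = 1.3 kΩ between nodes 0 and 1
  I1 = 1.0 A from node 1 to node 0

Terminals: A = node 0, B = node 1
All resistors sit directly between nodes 0 and 1, so they are in parallel and share one voltage V; the full source current 1 A splits among them.
1/R_par = 1/910 + 1/110 + 1/1300 = 0.01096 S  =>  R_par = 91.25 Ω
V = I × R_par = 1 × 91.25 = 91.25 V
I_R3 = V/R3 = 91.25/1300 = 0.07019 A

Final answer: 0.07019 A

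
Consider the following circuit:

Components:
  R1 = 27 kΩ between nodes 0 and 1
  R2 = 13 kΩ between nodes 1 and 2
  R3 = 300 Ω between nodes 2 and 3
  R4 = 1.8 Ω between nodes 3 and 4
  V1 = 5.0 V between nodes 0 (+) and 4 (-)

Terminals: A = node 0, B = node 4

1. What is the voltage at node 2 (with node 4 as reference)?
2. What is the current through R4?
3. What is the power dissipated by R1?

Nodal analysis, taking node 4 as the 0 V reference.
Source V1 fixes V_0 = 5 V.
KCL at each unknown node (sum of currents leaving = 0; resistances in Ω):
  Node 1: (V_1 - 5)/27000 + (V_1 - V_2)/13000 = 0
  Node 2: (V_2 - V_1)/13000 + (V_2 - V_3)/300 = 0
  Node 3: (V_3 - V_2)/300 + (V_3 - 0)/1.8 = 0
Collecting terms (coefficients in siemens):
  0.000114·V_1 - 0.00007692·V_2 = 0.0001852
  0.00341·V_2 - 0.00007692·V_1 - 0.003333·V_3 = 0
  0.5589·V_3 - 0.003333·V_2 = 0
Solving these 3 simultaneous equations (Gaussian elimination) gives:
  V_1 = 1.65 V, V_2 = 0.03744 V, V_3 = 0.0002233 V
Part 1:
  Read off the nodal solution: V_2 = 0.03744 V
Part 2:
  I_R4 = (V_3 - V_4)/R4 = (0.0002233 - 0)/1.8 = 0.0001241 A
  Magnitude: I_R4 = 0.0001241 A
Part 3:
  I_R1 = (V_0 - V_1)/R1 = (5 - 1.65)/27000 = 0.0001241 A
  P_R1 = I_R1² × R1 = (0.0001241)² × 27000 = 0.0004156 W

Final answers:
1. V_2 = 0.03744 V
2. I_R4 = 0.0001241 A
3. P_R1 = 0.0004156 W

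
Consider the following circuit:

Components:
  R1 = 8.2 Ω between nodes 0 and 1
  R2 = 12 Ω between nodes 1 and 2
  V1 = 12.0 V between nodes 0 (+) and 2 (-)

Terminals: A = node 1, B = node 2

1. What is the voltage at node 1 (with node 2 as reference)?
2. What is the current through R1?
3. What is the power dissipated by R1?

Nodal analysis, taking node 2 as the 0 V reference.
Source V1 fixes V_0 = 12 V.
KCL at each unknown node (sum of currents leaving = 0; resistances in Ω):
  Node 1: (V_1 - 12)/8.2 + (V_1 - 0)/12 = 0
Collecting terms: 0.2053 × V_1 = 1.463  =>  V_1 = 7.129 V
Part 1:
  Read off the nodal solution: V_1 = 7.129 V
Part 2:
  I_R1 = (V_0 - V_1)/R1 = (12 - 7.129)/8.2 = 0.5941 A
  Magnitude: I_R1 = 0.5941 A
Part 3:
  I_R1 = (V_0 - V_1)/R1 = (12 - 7.129)/8.2 = 0.5941 A
  P_R1 = I_R1² × R1 = (0.5941)² × 8.2 = 2.894 W

Final answers:
1. V_1 = 7.129 V
2. I_R1 = 0.5941 A
3. P_R1 = 2.894 W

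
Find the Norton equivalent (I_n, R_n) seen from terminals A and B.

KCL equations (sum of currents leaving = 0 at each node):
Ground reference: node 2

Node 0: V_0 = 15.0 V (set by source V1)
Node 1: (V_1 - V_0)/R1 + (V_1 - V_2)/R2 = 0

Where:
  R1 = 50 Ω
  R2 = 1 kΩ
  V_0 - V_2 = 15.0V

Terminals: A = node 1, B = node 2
Find the Thévenin equivalent first; then I_n = V_th/R_th and R_n = R_th.
Step 1 — V_th is the open-circuit voltage V_A - V_B (nothing connected across the terminals).
Nodal analysis, taking node 2 as the 0 V reference.
Source V1 fixes V_0 = 15 V.
KCL at each unknown node (sum of currents leaving = 0; resistances in Ω):
  Node 1: (V_1 - 15)/50 + (V_1 - 0)/1000 = 0
Collecting terms: 0.021 × V_1 = 0.3  =>  V_1 = 14.29 V
V_th = V_1 - V_2 = 14.29 - 0 = 14.29 V
Step 2 — R_th: zero the source — replace V1 by a short circuit (node 2 merges into node 0) — and find the resistance seen between A (node 1) and B (node 0).
Reduce the network between node 1 (A) and node 0 (B) by series/parallel combination:
  Rp1 = R1 ‖ R2 (parallel, both between nodes 0 and 1) = 1/(1/50 + 1/1000) = 47.62 Ω
R_th = 47.62 Ω
I_n = V_th/R_th = 14.29/47.62 = 0.3 A, and R_n = R_th = 47.62 Ω

Final answer: I_n = 0.3 A, R_n = 47.62 Ω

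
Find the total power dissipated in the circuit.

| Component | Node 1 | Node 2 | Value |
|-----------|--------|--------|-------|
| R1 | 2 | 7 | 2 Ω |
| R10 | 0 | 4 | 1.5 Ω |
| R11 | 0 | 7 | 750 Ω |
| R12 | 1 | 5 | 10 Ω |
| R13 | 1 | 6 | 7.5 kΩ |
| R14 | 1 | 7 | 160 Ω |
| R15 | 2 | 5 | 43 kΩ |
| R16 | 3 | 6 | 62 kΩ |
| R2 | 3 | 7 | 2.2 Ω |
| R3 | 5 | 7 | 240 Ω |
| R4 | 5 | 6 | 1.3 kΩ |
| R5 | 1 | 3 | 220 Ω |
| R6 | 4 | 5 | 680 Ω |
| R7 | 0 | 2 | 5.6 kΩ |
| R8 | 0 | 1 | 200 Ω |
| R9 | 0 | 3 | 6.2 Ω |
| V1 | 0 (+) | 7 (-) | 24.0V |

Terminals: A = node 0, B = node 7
Nodal analysis, taking node 7 as the 0 V reference.
Source V1 fixes V_0 = 24 V.
KCL at each unknown node (sum of currents leaving = 0; resistances in Ω):
  Node 1: (V_1 - V_3)/220 + (V_1 - 24)/200 + (V_1 - V_5)/10 + (V_1 - V_6)/7500 + (V_1 - 0)/160 = 0
  Node 2: (V_2 - 0)/2 + (V_2 - 24)/5600 + (V_2 - V_5)/43000 = 0
  Node 3: (V_3 - 0)/2.2 + (V_3 - V_1)/220 + (V_3 - 24)/6.2 + (V_3 - V_6)/62000 = 0
  Node 4: (V_4 - V_5)/680 + (V_4 - 24)/1.5 = 0
  Node 5: (V_5 - 0)/240 + (V_5 - V_6)/1300 + (V_5 - V_4)/680 + (V_5 - V_1)/10 + (V_5 - V_2)/43000 = 0
  Node 6: (V_6 - V_5)/1300 + (V_6 - V_1)/7500 + (V_6 - V_3)/62000 = 0
Collecting terms (coefficients in siemens):
  0.1159·V_1 - 0.004545·V_3 - 0.1·V_5 - 0.0001333·V_6 = 0.12
  0.5002·V_2 - 0.00002326·V_5 = 0.004286
  0.6204·V_3 - 0.004545·V_1 - 0.00001613·V_6 = 3.871
  0.6681·V_4 - 0.001471·V_5 = 16
  0.1064·V_5 - 0.1·V_1 - 0.00002326·V_2 - 0.001471·V_4 - 0.0007692·V_6 = 0
  0.0009187·V_6 - 0.0001333·V_1 - 0.00001613·V_3 - 0.0007692·V_5 = 0
Solving these 6 simultaneous equations (Gaussian elimination) gives:
  V_1 = 8.603 V, V_2 = 0.008962 V, V_3 = 6.303 V, V_4 = 23.97 V
  V_5 = 8.475 V, V_6 = 8.456 V
Power in each resistor, P = (ΔV)²/R:
  P_R1 = (0.008962 - 0)²/2 = 0.00004016 W
  P_R2 = (6.303 - 0)²/2.2 = 18.06 W
  P_R3 = (8.475 - 0)²/240 = 0.2993 W
  P_R4 = (8.475 - 8.456)²/1300 = 0.0000002968 W
  P_R5 = (8.603 - 6.303)²/220 = 0.02404 W
  P_R6 = (23.97 - 8.475)²/680 = 0.3529 W
  P_R7 = (24 - 0.008962)²/5600 = 0.1028 W
  P_R8 = (24 - 8.603)²/200 = 1.185 W
  P_R9 = (24 - 6.303)²/6.2 = 50.51 W
  P_R10 = (24 - 23.97)²/1.5 = 0.0007784 W
  P_R11 = (24 - 0)²/750 = 0.768 W
  P_R12 = (8.603 - 8.475)²/10 = 0.001624 W
  P_R13 = (8.603 - 8.456)²/7500 = 0.000002885 W
  P_R14 = (8.603 - 0)²/160 = 0.4625 W
  P_R15 = (0.008962 - 8.475)²/43000 = 0.001667 W
  P_R16 = (6.303 - 8.456)²/62000 = 0.00007476 W
P_total = P_R1 + P_R2 + P_R3 + P_R4 + P_R5 + P_R6 + P_R7 + P_R8 + P_R9 + P_R10 + P_R11 + P_R12 + P_R13 + P_R14 + P_R15 + P_R16 = 71.77 W

Final answer: 71.77 W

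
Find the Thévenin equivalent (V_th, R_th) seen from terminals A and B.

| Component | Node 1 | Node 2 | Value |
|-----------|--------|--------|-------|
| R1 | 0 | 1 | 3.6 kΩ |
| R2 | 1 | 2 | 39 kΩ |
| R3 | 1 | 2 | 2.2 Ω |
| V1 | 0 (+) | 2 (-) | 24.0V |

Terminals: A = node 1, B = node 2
Step 1 — V_th is the open-circuit voltage V_A - V_B (nothing connected across the terminals).
Nodal analysis, taking node 2 as the 0 V reference.
Source V1 fixes V_0 = 24 V.
KCL at each unknown node (sum of currents leaving = 0; resistances in Ω):
  Node 1: (V_1 - 24)/3600 + (V_1 - 0)/39000 + (V_1 - 0)/2.2 = 0
Collecting terms: 0.4548 × V_1 = 0.006667  =>  V_1 = 0.01466 V
V_th = V_1 - V_2 = 0.01466 - 0 = 0.01466 V
Step 2 — R_th: zero the source — replace V1 by a short circuit (node 2 merges into node 0) — and find the resistance seen between A (node 1) and B (node 0).
Reduce the network between node 1 (A) and node 0 (B) by series/parallel combination:
  Rp1 = R1 ‖ R2 ‖ R3 (parallel, all between nodes 0 and 1) = 1/(1/3600 + 1/39000 + 1/2.2) = 2.199 Ω
R_th = 2.199 Ω

Final answer: V_th = 0.01466 V, R_th = 2.199 Ω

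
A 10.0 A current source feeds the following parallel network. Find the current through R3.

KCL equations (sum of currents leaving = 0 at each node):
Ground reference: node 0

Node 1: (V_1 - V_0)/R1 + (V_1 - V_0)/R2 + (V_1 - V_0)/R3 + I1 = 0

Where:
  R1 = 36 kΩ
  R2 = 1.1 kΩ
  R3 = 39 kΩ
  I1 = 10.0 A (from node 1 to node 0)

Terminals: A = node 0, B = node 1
All resistors sit directly between nodes 0 and 1, so they are in parallel and share one voltage V; the full source current 10 A splits among them.
1/R_par = 1/36000 + 1/1100 + 1/39000 = 0.0009625 S  =>  R_par = 1039 Ω
V = I × R_par = 10 × 1039 = 10390 V
I_R3 = V/R3 = 10390/39000 = 0.2664 A

Final answer: 0.2664 A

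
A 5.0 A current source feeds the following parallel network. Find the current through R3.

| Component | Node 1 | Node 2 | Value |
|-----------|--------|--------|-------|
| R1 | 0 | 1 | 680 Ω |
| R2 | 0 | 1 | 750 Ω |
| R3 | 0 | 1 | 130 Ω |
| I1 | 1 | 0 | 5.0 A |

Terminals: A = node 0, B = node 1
All resistors sit directly between nodes 0 and 1, so they are in parallel and share one voltage V; the full source current 5 A splits among them.
1/R_par = 1/680 + 1/750 + 1/130 = 0.0105 S  =>  R_par = 95.27 Ω
V = I × R_par = 5 × 95.27 = 476.4 V
I_R3 = V/R3 = 476.4/130 = 3.664 A

Final answer: 3.664 A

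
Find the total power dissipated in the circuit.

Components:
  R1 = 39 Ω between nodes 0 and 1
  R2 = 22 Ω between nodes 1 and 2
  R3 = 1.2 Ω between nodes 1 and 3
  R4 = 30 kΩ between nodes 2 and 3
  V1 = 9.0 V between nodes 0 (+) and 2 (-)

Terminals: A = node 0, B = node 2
Nodal analysis, taking node 2 as the 0 V reference.
Source V1 fixes V_0 = 9 V.
KCL at each unknown node (sum of currents leaving = 0; resistances in Ω):
  Node 1: (V_1 - 9)/39 + (V_1 - 0)/22 + (V_1 - V_3)/1.2 = 0
  Node 3: (V_3 - V_1)/1.2 + (V_3 - 0)/30000 = 0
Collecting terms (coefficients in siemens):
  0.9044·V_1 - 0.8333·V_3 = 0.2308
  0.8334·V_3 - 0.8333·V_1 = 0
Determinant D = (0.9044)(0.8334) - (-0.8333)(-0.8333) = 0.05928
V_1 = [(0.2308)(0.8334) - (-0.8333)(0)]/D = 3.244 V
V_3 = [(0.9044)(0) - (0.2308)(-0.8333)]/D = 3.244 V
Power in each resistor, P = (ΔV)²/R:
  P_R1 = (9 - 3.244)²/39 = 0.8494 W
  P_R2 = (3.244 - 0)²/22 = 0.4785 W
  P_R3 = (3.244 - 3.244)²/1.2 = 0.00000001403 W
  P_R4 = (0 - 3.244)²/30000 = 0.0003508 W
P_total = P_R1 + P_R2 + P_R3 + P_R4 = 1.328 W

Final answer: 1.328 W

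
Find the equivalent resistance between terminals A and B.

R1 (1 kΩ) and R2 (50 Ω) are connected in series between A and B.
Reduce the network between node 0 (A) and node 2 (B) by series/parallel combination:
  Rs1 = R1 + R2 (series, joined only at node 1) = 1000 + 50 = 1050 Ω
R_eq = 1.05 kΩ

Final answer: 1.05 kΩ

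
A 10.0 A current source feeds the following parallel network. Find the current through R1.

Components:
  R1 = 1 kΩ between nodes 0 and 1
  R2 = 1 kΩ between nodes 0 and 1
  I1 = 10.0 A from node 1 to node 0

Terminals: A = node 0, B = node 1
All resistors sit directly between nodes 0 and 1, so they are in parallel and share one voltage V; the full source current 10 A splits among them.
1/R_par = 1/1000 + 1/1000 = 0.002 S  =>  R_par = 500 Ω
V = I × R_par = 10 × 500 = 5000 V
I_R1 = V/R1 = 5000/1000 = 5 A

Final answer: 5 A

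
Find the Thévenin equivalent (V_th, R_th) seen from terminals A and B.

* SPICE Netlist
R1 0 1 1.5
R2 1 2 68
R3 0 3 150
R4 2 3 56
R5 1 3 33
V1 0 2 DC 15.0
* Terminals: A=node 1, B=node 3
Step 1 — V_th is the open-circuit voltage V_A - V_B (nothing connected across the terminals).
Nodal analysis, taking node 2 as the 0 V reference.
Source V1 fixes V_0 = 15 V.
KCL at each unknown node (sum of currents leaving = 0; resistances in Ω):
  Node 1: (V_1 - 15)/1.5 + (V_1 - 0)/68 + (V_1 - V_3)/33 = 0
  Node 3: (V_3 - 15)/150 + (V_3 - 0)/56 + (V_3 - V_1)/33 = 0
Collecting terms (coefficients in siemens):
  0.7117·V_1 - 0.0303·V_3 = 10
  0.05483·V_3 - 0.0303·V_1 = 0.1
Determinant D = (0.7117)(0.05483) - (-0.0303)(-0.0303) = 0.0381
V_1 = [(10)(0.05483) - (-0.0303)(0.1)]/D = 14.47 V
V_3 = [(0.7117)(0.1) - (10)(-0.0303)]/D = 9.821 V
V_th = V_1 - V_3 = 14.47 - 9.821 = 4.648 V
Step 2 — R_th: zero the source — replace V1 by a short circuit (node 2 merges into node 0) — and find the resistance seen between A (node 1) and B (node 3).
Reduce the network between node 1 (A) and node 3 (B) by series/parallel combination:
  Rp1 = R1 ‖ R2 (parallel, both between nodes 0 and 1) = 1/(1/1.5 + 1/68) = 1.468 Ω
  Rp2 = R3 ‖ R4 (parallel, both between nodes 0 and 3) = 1/(1/150 + 1/56) = 40.78 Ω
  Rs1 = Rp1 + Rp2 (series, joined only at node 0) = 1.468 + 40.78 = 42.24 Ω
  Rp3 = R5 ‖ Rs1 (parallel, both between nodes 1 and 3) = 1/(1/33 + 1/42.24) = 18.53 Ω
R_th = 18.53 Ω

Final answer: V_th = 4.648 V, R_th = 18.53 Ω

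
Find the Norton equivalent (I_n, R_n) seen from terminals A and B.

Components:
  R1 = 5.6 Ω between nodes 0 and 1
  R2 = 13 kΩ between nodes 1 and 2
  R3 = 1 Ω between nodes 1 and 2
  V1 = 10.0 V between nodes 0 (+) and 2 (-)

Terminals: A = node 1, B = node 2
Find the Thévenin equivalent first; then I_n = V_th/R_th and R_n = R_th.
Step 1 — V_th is the open-circuit voltage V_A - V_B (nothing connected across the terminals).
Nodal analysis, taking node 2 as the 0 V reference.
Source V1 fixes V_0 = 10 V.
KCL at each unknown node (sum of currents leaving = 0; resistances in Ω):
  Node 1: (V_1 - 10)/5.6 + (V_1 - 0)/13000 + (V_1 - 0)/1 = 0
Collecting terms: 1.179 × V_1 = 1.786  =>  V_1 = 1.515 V
V_th = V_1 - V_2 = 1.515 - 0 = 1.515 V
Step 2 — R_th: zero the source — replace V1 by a short circuit (node 2 merges into node 0) — and find the resistance seen between A (node 1) and B (node 0).
Reduce the network between node 1 (A) and node 0 (B) by series/parallel combination:
  Rp1 = R1 ‖ R2 ‖ R3 (parallel, all between nodes 0 and 1) = 1/(1/5.6 + 1/13000 + 1/1) = 0.8484 Ω
R_th = 0.8484 Ω
I_n = V_th/R_th = 1.515/0.8484 = 1.786 A, and R_n = R_th = 0.8484 Ω

Final answer: I_n = 1.786 A, R_n = 0.8484 Ω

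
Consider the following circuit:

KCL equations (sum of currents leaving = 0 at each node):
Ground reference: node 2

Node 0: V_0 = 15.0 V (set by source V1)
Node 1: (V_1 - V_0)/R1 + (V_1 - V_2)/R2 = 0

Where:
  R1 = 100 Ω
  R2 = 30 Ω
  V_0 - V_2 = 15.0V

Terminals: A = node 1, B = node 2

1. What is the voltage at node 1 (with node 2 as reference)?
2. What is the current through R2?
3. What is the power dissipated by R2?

Nodal analysis, taking node 2 as the 0 V reference.
Source V1 fixes V_0 = 15 V.
KCL at each unknown node (sum of currents leaving = 0; resistances in Ω):
  Node 1: (V_1 - 15)/100 + (V_1 - 0)/30 = 0
Collecting terms: 0.04333 × V_1 = 0.15  =>  V_1 = 3.462 V
Part 1:
  Read off the nodal solution: V_1 = 3.462 V
Part 2:
  I_R2 = (V_1 - V_2)/R2 = (3.462 - 0)/30 = 0.1154 A
  Magnitude: I_R2 = 0.1154 A
Part 3:
  I_R2 = (V_1 - V_2)/R2 = (3.462 - 0)/30 = 0.1154 A
  P_R2 = I_R2² × R2 = (0.1154)² × 30 = 0.3994 W

Final answers:
1. V_1 = 3.462 V
2. I_R2 = 0.1154 A
3. P_R2 = 0.3994 W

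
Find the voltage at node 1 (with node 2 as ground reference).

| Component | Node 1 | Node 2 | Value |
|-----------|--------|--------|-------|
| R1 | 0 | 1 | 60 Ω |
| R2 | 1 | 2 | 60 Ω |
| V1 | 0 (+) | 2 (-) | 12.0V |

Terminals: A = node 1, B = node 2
Nodal analysis, taking node 2 as the 0 V reference.
Source V1 fixes V_0 = 12 V.
KCL at each unknown node (sum of currents leaving = 0; resistances in Ω):
  Node 1: (V_1 - 12)/60 + (V_1 - 0)/60 = 0
Collecting terms: 0.03333 × V_1 = 0.2  =>  V_1 = 6 V
The requested potential is V_1 = 6 V.

Final answer: V_1 = 6 V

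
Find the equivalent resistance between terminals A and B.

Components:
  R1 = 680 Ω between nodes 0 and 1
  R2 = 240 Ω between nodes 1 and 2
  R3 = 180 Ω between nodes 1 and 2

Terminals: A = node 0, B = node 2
Reduce the network between node 0 (A) and node 2 (B) by series/parallel combination:
  Rp1 = R2 ‖ R3 (parallel, both between nodes 1 and 2) = 1/(1/240 + 1/180) = 102.9 Ω
  Rs1 = R1 + Rp1 (series, joined only at node 1) = 680 + 102.9 = 782.9 Ω
R_eq = 782.9 Ω

Final answer: 782.9 Ω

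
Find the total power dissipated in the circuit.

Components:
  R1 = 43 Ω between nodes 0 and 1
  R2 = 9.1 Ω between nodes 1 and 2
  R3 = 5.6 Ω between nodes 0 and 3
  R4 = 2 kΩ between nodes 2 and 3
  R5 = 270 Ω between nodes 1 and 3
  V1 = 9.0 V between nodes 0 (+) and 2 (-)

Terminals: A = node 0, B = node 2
Nodal analysis, taking node 2 as the 0 V reference.
Source V1 fixes V_0 = 9 V.
KCL at each unknown node (sum of currents leaving = 0; resistances in Ω):
  Node 1: (V_1 - 9)/43 + (V_1 - 0)/9.1 + (V_1 - V_3)/270 = 0
  Node 3: (V_3 - 9)/5.6 + (V_3 - 0)/2000 + (V_3 - V_1)/270 = 0
Collecting terms (coefficients in siemens):
  0.1368·V_1 - 0.003704·V_3 = 0.2093
  0.1828·V_3 - 0.003704·V_1 = 1.607
Determinant D = (0.1368)(0.1828) - (-0.003704)(-0.003704) = 0.025
V_1 = [(0.2093)(0.1828) - (-0.003704)(1.607)]/D = 1.768 V
V_3 = [(0.1368)(1.607) - (0.2093)(-0.003704)]/D = 8.829 V
Power in each resistor, P = (ΔV)²/R:
  P_R1 = (9 - 1.768)²/43 = 1.216 W
  P_R2 = (1.768 - 0)²/9.1 = 0.3436 W
  P_R3 = (9 - 8.829)²/5.6 = 0.005231 W
  P_R4 = (0 - 8.829)²/2000 = 0.03897 W
  P_R5 = (1.768 - 8.829)²/270 = 0.1846 W
P_total = P_R1 + P_R2 + P_R3 + P_R4 + P_R5 = 1.789 W

Final answer: 1.789 W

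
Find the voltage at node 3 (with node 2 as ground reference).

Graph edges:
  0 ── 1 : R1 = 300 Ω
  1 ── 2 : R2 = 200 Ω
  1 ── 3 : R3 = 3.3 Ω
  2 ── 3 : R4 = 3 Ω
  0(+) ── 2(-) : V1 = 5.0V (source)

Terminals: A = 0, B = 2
Nodal analysis, taking node 2 as the 0 V reference.
Source V1 fixes V_0 = 5 V.
KCL at each unknown node (sum of currents leaving = 0; resistances in Ω):
  Node 1: (V_1 - 5)/300 + (V_1 - 0)/200 + (V_1 - V_3)/3.3 = 0
  Node 3: (V_3 - V_1)/3.3 + (V_3 - 0)/3 = 0
Collecting terms (coefficients in siemens):
  0.3114·V_1 - 0.303·V_3 = 0.01667
  0.6364·V_3 - 0.303·V_1 = 0
Determinant D = (0.3114)(0.6364) - (-0.303)(-0.303) = 0.1063
V_1 = [(0.01667)(0.6364) - (-0.303)(0)]/D = 0.09976 V
V_3 = [(0.3114)(0) - (0.01667)(-0.303)]/D = 0.04751 V
The requested potential is V_3 = 0.04751 V.

Final answer: V_3 = 0.04751 V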